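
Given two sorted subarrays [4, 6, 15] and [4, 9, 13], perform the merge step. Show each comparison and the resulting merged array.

Merging process:

Compare 4 vs 4: take 4 from left. Merged: [4]
Compare 6 vs 4: take 4 from right. Merged: [4, 4]
Compare 6 vs 9: take 6 from left. Merged: [4, 4, 6]
Compare 15 vs 9: take 9 from right. Merged: [4, 4, 6, 9]
Compare 15 vs 13: take 13 from right. Merged: [4, 4, 6, 9, 13]
Append remaining from left: [15]. Merged: [4, 4, 6, 9, 13, 15]

Final merged array: [4, 4, 6, 9, 13, 15]
Total comparisons: 5

The merged array is [4, 4, 6, 9, 13, 15], requiring 5 comparisons. The merge step runs in O(n) time where n is the total number of elements.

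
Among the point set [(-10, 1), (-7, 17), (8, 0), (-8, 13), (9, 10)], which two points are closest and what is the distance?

Computing all pairwise distances among 5 points:

d((-10, 1), (-7, 17)) = 16.2788
d((-10, 1), (8, 0)) = 18.0278
d((-10, 1), (-8, 13)) = 12.1655
d((-10, 1), (9, 10)) = 21.0238
d((-7, 17), (8, 0)) = 22.6716
d((-7, 17), (-8, 13)) = 4.1231 <-- minimum
d((-7, 17), (9, 10)) = 17.4642
d((8, 0), (-8, 13)) = 20.6155
d((8, 0), (9, 10)) = 10.0499
d((-8, 13), (9, 10)) = 17.2627

Closest pair: (-7, 17) and (-8, 13) with distance 4.1231

The closest pair is (-7, 17) and (-8, 13) with Euclidean distance 4.1231. For 5 points, brute-force pairwise comparison is shown above. For large n, the divide-and-conquer algorithm (sort by x, recurse on halves, check the dividing strip) achieves O(n log n).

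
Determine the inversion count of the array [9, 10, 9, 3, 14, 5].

Finding inversions in [9, 10, 9, 3, 14, 5]:

(0, 3): arr[0]=9 > arr[3]=3
(0, 5): arr[0]=9 > arr[5]=5
(1, 2): arr[1]=10 > arr[2]=9
(1, 3): arr[1]=10 > arr[3]=3
(1, 5): arr[1]=10 > arr[5]=5
(2, 3): arr[2]=9 > arr[3]=3
(2, 5): arr[2]=9 > arr[5]=5
(4, 5): arr[4]=14 > arr[5]=5

Total inversions: 8

The array has 8 inversion(s): (0,3), (0,5), (1,2), (1,3), (1,5), (2,3), (2,5), (4,5). Each pair (i,j) satisfies i < j and arr[i] > arr[j].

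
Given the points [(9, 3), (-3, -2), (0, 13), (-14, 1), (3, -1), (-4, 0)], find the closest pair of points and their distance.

Computing all pairwise distances among 6 points:

d((9, 3), (-3, -2)) = 13.0
d((9, 3), (0, 13)) = 13.4536
d((9, 3), (-14, 1)) = 23.0868
d((9, 3), (3, -1)) = 7.2111
d((9, 3), (-4, 0)) = 13.3417
d((-3, -2), (0, 13)) = 15.2971
d((-3, -2), (-14, 1)) = 11.4018
d((-3, -2), (3, -1)) = 6.0828
d((-3, -2), (-4, 0)) = 2.2361 <-- minimum
d((0, 13), (-14, 1)) = 18.4391
d((0, 13), (3, -1)) = 14.3178
d((0, 13), (-4, 0)) = 13.6015
d((-14, 1), (3, -1)) = 17.1172
d((-14, 1), (-4, 0)) = 10.0499
d((3, -1), (-4, 0)) = 7.0711

Closest pair: (-3, -2) and (-4, 0) with distance 2.2361

The closest pair is (-3, -2) and (-4, 0) with Euclidean distance 2.2361. For 6 points, brute-force pairwise comparison is shown above. For large n, the divide-and-conquer algorithm (sort by x, recurse on halves, check the dividing strip) achieves O(n log n).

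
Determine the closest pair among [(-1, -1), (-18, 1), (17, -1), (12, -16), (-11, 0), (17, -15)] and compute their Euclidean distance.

Computing all pairwise distances among 6 points:

d((-1, -1), (-18, 1)) = 17.1172
d((-1, -1), (17, -1)) = 18.0
d((-1, -1), (12, -16)) = 19.8494
d((-1, -1), (-11, 0)) = 10.0499
d((-1, -1), (17, -15)) = 22.8035
d((-18, 1), (17, -1)) = 35.0571
d((-18, 1), (12, -16)) = 34.4819
d((-18, 1), (-11, 0)) = 7.0711
d((-18, 1), (17, -15)) = 38.4838
d((17, -1), (12, -16)) = 15.8114
d((17, -1), (-11, 0)) = 28.0179
d((17, -1), (17, -15)) = 14.0
d((12, -16), (-11, 0)) = 28.0179
d((12, -16), (17, -15)) = 5.099 <-- minimum
d((-11, 0), (17, -15)) = 31.7648

Closest pair: (12, -16) and (17, -15) with distance 5.099

The closest pair is (12, -16) and (17, -15) with Euclidean distance 5.099. For 6 points, brute-force pairwise comparison is shown above. For large n, the divide-and-conquer algorithm (sort by x, recurse on halves, check the dividing strip) achieves O(n log n).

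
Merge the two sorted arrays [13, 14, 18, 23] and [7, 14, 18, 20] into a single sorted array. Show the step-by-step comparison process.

Merging process:

Compare 13 vs 7: take 7 from right. Merged: [7]
Compare 13 vs 14: take 13 from left. Merged: [7, 13]
Compare 14 vs 14: take 14 from left. Merged: [7, 13, 14]
Compare 18 vs 14: take 14 from right. Merged: [7, 13, 14, 14]
Compare 18 vs 18: take 18 from left. Merged: [7, 13, 14, 14, 18]
Compare 23 vs 18: take 18 from right. Merged: [7, 13, 14, 14, 18, 18]
Compare 23 vs 20: take 20 from right. Merged: [7, 13, 14, 14, 18, 18, 20]
Append remaining from left: [23]. Merged: [7, 13, 14, 14, 18, 18, 20, 23]

Final merged array: [7, 13, 14, 14, 18, 18, 20, 23]
Total comparisons: 7

The merged array is [7, 13, 14, 14, 18, 18, 20, 23], requiring 7 comparisons. The merge step runs in O(n) time where n is the total number of elements.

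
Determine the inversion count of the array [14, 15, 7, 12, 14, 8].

Finding inversions in [14, 15, 7, 12, 14, 8]:

(0, 2): arr[0]=14 > arr[2]=7
(0, 3): arr[0]=14 > arr[3]=12
(0, 5): arr[0]=14 > arr[5]=8
(1, 2): arr[1]=15 > arr[2]=7
(1, 3): arr[1]=15 > arr[3]=12
(1, 4): arr[1]=15 > arr[4]=14
(1, 5): arr[1]=15 > arr[5]=8
(3, 5): arr[3]=12 > arr[5]=8
(4, 5): arr[4]=14 > arr[5]=8

Total inversions: 9

The array has 9 inversion(s): (0,2), (0,3), (0,5), (1,2), (1,3), (1,4), (1,5), (3,5), (4,5). Each pair (i,j) satisfies i < j and arr[i] > arr[j].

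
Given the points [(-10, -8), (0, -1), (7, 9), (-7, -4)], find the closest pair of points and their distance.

Computing all pairwise distances among 4 points:

d((-10, -8), (0, -1)) = 12.2066
d((-10, -8), (7, 9)) = 24.0416
d((-10, -8), (-7, -4)) = 5.0 <-- minimum
d((0, -1), (7, 9)) = 12.2066
d((0, -1), (-7, -4)) = 7.6158
d((7, 9), (-7, -4)) = 19.105

Closest pair: (-10, -8) and (-7, -4) with distance 5.0

The closest pair is (-10, -8) and (-7, -4) with Euclidean distance 5.0. For 4 points, brute-force pairwise comparison is shown above. For large n, the divide-and-conquer algorithm (sort by x, recurse on halves, check the dividing strip) achieves O(n log n).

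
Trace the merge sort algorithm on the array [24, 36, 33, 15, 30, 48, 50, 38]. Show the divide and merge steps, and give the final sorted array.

Merge sort trace:

Split: [24, 36, 33, 15, 30, 48, 50, 38] -> [24, 36, 33, 15] and [30, 48, 50, 38]
  Split: [24, 36, 33, 15] -> [24, 36] and [33, 15]
    Split: [24, 36] -> [24] and [36]
    Merge: [24] + [36] -> [24, 36]
    Split: [33, 15] -> [33] and [15]
    Merge: [33] + [15] -> [15, 33]
  Merge: [24, 36] + [15, 33] -> [15, 24, 33, 36]
  Split: [30, 48, 50, 38] -> [30, 48] and [50, 38]
    Split: [30, 48] -> [30] and [48]
    Merge: [30] + [48] -> [30, 48]
    Split: [50, 38] -> [50] and [38]
    Merge: [50] + [38] -> [38, 50]
  Merge: [30, 48] + [38, 50] -> [30, 38, 48, 50]
Merge: [15, 24, 33, 36] + [30, 38, 48, 50] -> [15, 24, 30, 33, 36, 38, 48, 50]

Final sorted array: [15, 24, 30, 33, 36, 38, 48, 50]

The merge sort proceeds by recursively splitting the array and merging sorted halves.
After all merges, the sorted array is [15, 24, 30, 33, 36, 38, 48, 50].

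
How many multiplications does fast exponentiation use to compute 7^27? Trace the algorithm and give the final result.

Computing 7^27 by squaring (build up from 7^1; each line after the first costs one multiplication):

7^1 = 7
7^2 = (7^1)^2 = 7^2 = 49
7^3 = 7 * 7^2 = 7 * 49 = 343
7^6 = (7^3)^2 = 343^2 = 117649
7^12 = (7^6)^2 = 117649^2 = 13841287201
7^13 = 7 * 7^12 = 7 * 13841287201 = 96889010407
7^26 = (7^13)^2 = 96889010407^2 = 9387480337647754305649
7^27 = 7 * 7^26 = 7 * 9387480337647754305649 = 65712362363534280139543

Result: 65712362363534280139543
Multiplications needed: 7 (7 lines after 7^1)

7^27 = 65712362363534280139543. Using exponentiation by squaring, this requires 7 multiplications. The key idea: if the exponent is even, square the half-power; if odd, multiply by the base once.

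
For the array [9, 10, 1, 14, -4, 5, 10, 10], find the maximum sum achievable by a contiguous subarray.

Using Kadane's algorithm on [9, 10, 1, 14, -4, 5, 10, 10]:

Scanning through the array:
Position 1 (value 10): max_ending_here = 19, max_so_far = 19
Position 2 (value 1): max_ending_here = 20, max_so_far = 20
Position 3 (value 14): max_ending_here = 34, max_so_far = 34
Position 4 (value -4): max_ending_here = 30, max_so_far = 34
Position 5 (value 5): max_ending_here = 35, max_so_far = 35
Position 6 (value 10): max_ending_here = 45, max_so_far = 45
Position 7 (value 10): max_ending_here = 55, max_so_far = 55

Maximum subarray: [9, 10, 1, 14, -4, 5, 10, 10]
Maximum sum: 55

The maximum subarray is [9, 10, 1, 14, -4, 5, 10, 10] with sum 55. This subarray runs from index 0 to index 7.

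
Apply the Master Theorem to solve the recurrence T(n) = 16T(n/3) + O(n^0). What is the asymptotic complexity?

Master Theorem for T(n) = 16T(n/3) + O(n^0):

a = 16, b = 3, c = 0
log_b(a) = log_3(16) = 2.5237

Case 1: c = 0 < log_3(16) = 2.5237
T(n) = O(n^(log_3 16))

For T(n) = 16T(n/3) + O(n^0): log_3(16) = 2.5237. This is Case 1 of the Master Theorem (c < log_b(a), work dominated by leaves), giving O(n^(log_3 16)).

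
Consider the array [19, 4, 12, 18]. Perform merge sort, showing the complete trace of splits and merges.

Merge sort trace:

Split: [19, 4, 12, 18] -> [19, 4] and [12, 18]
  Split: [19, 4] -> [19] and [4]
  Merge: [19] + [4] -> [4, 19]
  Split: [12, 18] -> [12] and [18]
  Merge: [12] + [18] -> [12, 18]
Merge: [4, 19] + [12, 18] -> [4, 12, 18, 19]

Final sorted array: [4, 12, 18, 19]

The merge sort proceeds by recursively splitting the array and merging sorted halves.
After all merges, the sorted array is [4, 12, 18, 19].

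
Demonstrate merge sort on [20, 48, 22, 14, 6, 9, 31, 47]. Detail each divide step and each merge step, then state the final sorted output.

Merge sort trace:

Split: [20, 48, 22, 14, 6, 9, 31, 47] -> [20, 48, 22, 14] and [6, 9, 31, 47]
  Split: [20, 48, 22, 14] -> [20, 48] and [22, 14]
    Split: [20, 48] -> [20] and [48]
    Merge: [20] + [48] -> [20, 48]
    Split: [22, 14] -> [22] and [14]
    Merge: [22] + [14] -> [14, 22]
  Merge: [20, 48] + [14, 22] -> [14, 20, 22, 48]
  Split: [6, 9, 31, 47] -> [6, 9] and [31, 47]
    Split: [6, 9] -> [6] and [9]
    Merge: [6] + [9] -> [6, 9]
    Split: [31, 47] -> [31] and [47]
    Merge: [31] + [47] -> [31, 47]
  Merge: [6, 9] + [31, 47] -> [6, 9, 31, 47]
Merge: [14, 20, 22, 48] + [6, 9, 31, 47] -> [6, 9, 14, 20, 22, 31, 47, 48]

Final sorted array: [6, 9, 14, 20, 22, 31, 47, 48]

The merge sort proceeds by recursively splitting the array and merging sorted halves.
After all merges, the sorted array is [6, 9, 14, 20, 22, 31, 47, 48].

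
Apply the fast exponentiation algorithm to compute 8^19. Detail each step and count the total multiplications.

Computing 8^19 by squaring (build up from 8^1; each line after the first costs one multiplication):

8^1 = 8
8^2 = (8^1)^2 = 8^2 = 64
8^4 = (8^2)^2 = 64^2 = 4096
8^8 = (8^4)^2 = 4096^2 = 16777216
8^9 = 8 * 8^8 = 8 * 16777216 = 134217728
8^18 = (8^9)^2 = 134217728^2 = 18014398509481984
8^19 = 8 * 8^18 = 8 * 18014398509481984 = 144115188075855872

Result: 144115188075855872
Multiplications needed: 6 (6 lines after 8^1)

8^19 = 144115188075855872. Using exponentiation by squaring, this requires 6 multiplications. The key idea: if the exponent is even, square the half-power; if odd, multiply by the base once.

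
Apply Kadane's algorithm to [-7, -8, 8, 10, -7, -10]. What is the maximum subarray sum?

Using Kadane's algorithm on [-7, -8, 8, 10, -7, -10]:

Scanning through the array:
Position 1 (value -8): max_ending_here = -8, max_so_far = -7
Position 2 (value 8): max_ending_here = 8, max_so_far = 8
Position 3 (value 10): max_ending_here = 18, max_so_far = 18
Position 4 (value -7): max_ending_here = 11, max_so_far = 18
Position 5 (value -10): max_ending_here = 1, max_so_far = 18

Maximum subarray: [8, 10]
Maximum sum: 18

The maximum subarray is [8, 10] with sum 18. This subarray runs from index 2 to index 3.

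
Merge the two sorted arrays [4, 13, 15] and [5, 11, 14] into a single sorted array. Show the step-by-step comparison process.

Merging process:

Compare 4 vs 5: take 4 from left. Merged: [4]
Compare 13 vs 5: take 5 from right. Merged: [4, 5]
Compare 13 vs 11: take 11 from right. Merged: [4, 5, 11]
Compare 13 vs 14: take 13 from left. Merged: [4, 5, 11, 13]
Compare 15 vs 14: take 14 from right. Merged: [4, 5, 11, 13, 14]
Append remaining from left: [15]. Merged: [4, 5, 11, 13, 14, 15]

Final merged array: [4, 5, 11, 13, 14, 15]
Total comparisons: 5

The merged array is [4, 5, 11, 13, 14, 15], requiring 5 comparisons. The merge step runs in O(n) time where n is the total number of elements.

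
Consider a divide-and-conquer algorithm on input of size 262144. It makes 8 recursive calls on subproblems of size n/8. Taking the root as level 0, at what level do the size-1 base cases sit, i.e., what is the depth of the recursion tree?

For divide and conquer with division factor 8:

Problem sizes at each level:
Level 0: 262144
Level 1: 32768
Level 2: 4096
Level 3: 512
Level 4: 64
Level 5: 8
Level 6: 1

The root is level 0 and the size-1 base case is level 6 (the tree spans levels 0 through 6, i.e. 7 levels counting the root), so the depth is the number of divisions: log_8(262144) = 6

The recursion tree depth is log_8(262144) = 6. At each level, the problem size is divided by 8, so it takes 6 divisions to reduce to a base case of size 1. The algorithm makes 8 recursive calls at each level.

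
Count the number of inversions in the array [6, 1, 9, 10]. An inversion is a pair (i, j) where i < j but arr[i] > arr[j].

Finding inversions in [6, 1, 9, 10]:

(0, 1): arr[0]=6 > arr[1]=1

Total inversions: 1

The array has 1 inversion(s): (0,1). Each pair (i,j) satisfies i < j and arr[i] > arr[j].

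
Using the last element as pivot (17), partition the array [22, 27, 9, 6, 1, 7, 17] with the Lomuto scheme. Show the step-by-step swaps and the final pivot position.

Lomuto partition with pivot = 17:

Initial array: [22, 27, 9, 6, 1, 7, 17]

arr[0]=22 > 17: no swap
arr[1]=27 > 17: no swap
arr[2]=9 <= 17: swap with position 0, array becomes [9, 27, 22, 6, 1, 7, 17]
arr[3]=6 <= 17: swap with position 1, array becomes [9, 6, 22, 27, 1, 7, 17]
arr[4]=1 <= 17: swap with position 2, array becomes [9, 6, 1, 27, 22, 7, 17]
arr[5]=7 <= 17: swap with position 3, array becomes [9, 6, 1, 7, 22, 27, 17]

Place pivot at position 4: [9, 6, 1, 7, 17, 27, 22]
Pivot position: 4

After partitioning with pivot 17, the array becomes [9, 6, 1, 7, 17, 27, 22]. The pivot is placed at index 4. All elements to the left of the pivot are <= 17, and all elements to the right are > 17.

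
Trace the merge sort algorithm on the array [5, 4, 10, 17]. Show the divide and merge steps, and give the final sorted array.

Merge sort trace:

Split: [5, 4, 10, 17] -> [5, 4] and [10, 17]
  Split: [5, 4] -> [5] and [4]
  Merge: [5] + [4] -> [4, 5]
  Split: [10, 17] -> [10] and [17]
  Merge: [10] + [17] -> [10, 17]
Merge: [4, 5] + [10, 17] -> [4, 5, 10, 17]

Final sorted array: [4, 5, 10, 17]

The merge sort proceeds by recursively splitting the array and merging sorted halves.
After all merges, the sorted array is [4, 5, 10, 17].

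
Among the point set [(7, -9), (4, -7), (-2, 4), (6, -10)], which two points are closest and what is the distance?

Computing all pairwise distances among 4 points:

d((7, -9), (4, -7)) = 3.6056
d((7, -9), (-2, 4)) = 15.8114
d((7, -9), (6, -10)) = 1.4142 <-- minimum
d((4, -7), (-2, 4)) = 12.53
d((4, -7), (6, -10)) = 3.6056
d((-2, 4), (6, -10)) = 16.1245

Closest pair: (7, -9) and (6, -10) with distance 1.4142

The closest pair is (7, -9) and (6, -10) with Euclidean distance 1.4142. For 4 points, brute-force pairwise comparison is shown above. For large n, the divide-and-conquer algorithm (sort by x, recurse on halves, check the dividing strip) achieves O(n log n).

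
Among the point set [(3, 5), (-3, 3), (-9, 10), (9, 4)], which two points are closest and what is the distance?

Computing all pairwise distances among 4 points:

d((3, 5), (-3, 3)) = 6.3246
d((3, 5), (-9, 10)) = 13.0
d((3, 5), (9, 4)) = 6.0828 <-- minimum
d((-3, 3), (-9, 10)) = 9.2195
d((-3, 3), (9, 4)) = 12.0416
d((-9, 10), (9, 4)) = 18.9737

Closest pair: (3, 5) and (9, 4) with distance 6.0828

The closest pair is (3, 5) and (9, 4) with Euclidean distance 6.0828. For 4 points, brute-force pairwise comparison is shown above. For large n, the divide-and-conquer algorithm (sort by x, recurse on halves, check the dividing strip) achieves O(n log n).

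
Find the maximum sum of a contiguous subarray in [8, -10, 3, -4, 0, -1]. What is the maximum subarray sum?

Using Kadane's algorithm on [8, -10, 3, -4, 0, -1]:

Scanning through the array:
Position 1 (value -10): max_ending_here = -2, max_so_far = 8
Position 2 (value 3): max_ending_here = 3, max_so_far = 8
Position 3 (value -4): max_ending_here = -1, max_so_far = 8
Position 4 (value 0): max_ending_here = 0, max_so_far = 8
Position 5 (value -1): max_ending_here = -1, max_so_far = 8

Maximum subarray: [8]
Maximum sum: 8

The maximum subarray is [8] with sum 8. This subarray runs from index 0 to index 0.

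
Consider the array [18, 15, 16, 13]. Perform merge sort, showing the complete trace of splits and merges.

Merge sort trace:

Split: [18, 15, 16, 13] -> [18, 15] and [16, 13]
  Split: [18, 15] -> [18] and [15]
  Merge: [18] + [15] -> [15, 18]
  Split: [16, 13] -> [16] and [13]
  Merge: [16] + [13] -> [13, 16]
Merge: [15, 18] + [13, 16] -> [13, 15, 16, 18]

Final sorted array: [13, 15, 16, 18]

The merge sort proceeds by recursively splitting the array and merging sorted halves.
After all merges, the sorted array is [13, 15, 16, 18].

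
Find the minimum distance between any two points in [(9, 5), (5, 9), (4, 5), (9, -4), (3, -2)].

Computing all pairwise distances among 5 points:

d((9, 5), (5, 9)) = 5.6569
d((9, 5), (4, 5)) = 5.0
d((9, 5), (9, -4)) = 9.0
d((9, 5), (3, -2)) = 9.2195
d((5, 9), (4, 5)) = 4.1231 <-- minimum
d((5, 9), (9, -4)) = 13.6015
d((5, 9), (3, -2)) = 11.1803
d((4, 5), (9, -4)) = 10.2956
d((4, 5), (3, -2)) = 7.0711
d((9, -4), (3, -2)) = 6.3246

Closest pair: (5, 9) and (4, 5) with distance 4.1231

The closest pair is (5, 9) and (4, 5) with Euclidean distance 4.1231. For 5 points, brute-force pairwise comparison is shown above. For large n, the divide-and-conquer algorithm (sort by x, recurse on halves, check the dividing strip) achieves O(n log n).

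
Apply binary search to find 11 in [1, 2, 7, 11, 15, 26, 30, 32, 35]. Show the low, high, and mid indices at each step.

Binary search for 11 in [1, 2, 7, 11, 15, 26, 30, 32, 35]:

lo=0, hi=8, mid=4, arr[mid]=15 -> 15 > 11, search left half
lo=0, hi=3, mid=1, arr[mid]=2 -> 2 < 11, search right half
lo=2, hi=3, mid=2, arr[mid]=7 -> 7 < 11, search right half
lo=3, hi=3, mid=3, arr[mid]=11 -> Found target at index 3!

Binary search finds 11 at index 3 after 4 comparisons. The search repeatedly halves the search space by comparing with the middle element.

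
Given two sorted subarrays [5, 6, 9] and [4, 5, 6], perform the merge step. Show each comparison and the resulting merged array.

Merging process:

Compare 5 vs 4: take 4 from right. Merged: [4]
Compare 5 vs 5: take 5 from left. Merged: [4, 5]
Compare 6 vs 5: take 5 from right. Merged: [4, 5, 5]
Compare 6 vs 6: take 6 from left. Merged: [4, 5, 5, 6]
Compare 9 vs 6: take 6 from right. Merged: [4, 5, 5, 6, 6]
Append remaining from left: [9]. Merged: [4, 5, 5, 6, 6, 9]

Final merged array: [4, 5, 5, 6, 6, 9]
Total comparisons: 5

The merged array is [4, 5, 5, 6, 6, 9], requiring 5 comparisons. The merge step runs in O(n) time where n is the total number of elements.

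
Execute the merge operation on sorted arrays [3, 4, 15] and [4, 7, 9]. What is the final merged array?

Merging process:

Compare 3 vs 4: take 3 from left. Merged: [3]
Compare 4 vs 4: take 4 from left. Merged: [3, 4]
Compare 15 vs 4: take 4 from right. Merged: [3, 4, 4]
Compare 15 vs 7: take 7 from right. Merged: [3, 4, 4, 7]
Compare 15 vs 9: take 9 from right. Merged: [3, 4, 4, 7, 9]
Append remaining from left: [15]. Merged: [3, 4, 4, 7, 9, 15]

Final merged array: [3, 4, 4, 7, 9, 15]
Total comparisons: 5

The merged array is [3, 4, 4, 7, 9, 15], requiring 5 comparisons. The merge step runs in O(n) time where n is the total number of elements.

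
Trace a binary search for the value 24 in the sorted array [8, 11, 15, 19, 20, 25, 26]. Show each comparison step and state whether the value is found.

Binary search for 24 in [8, 11, 15, 19, 20, 25, 26]:

lo=0, hi=6, mid=3, arr[mid]=19 -> 19 < 24, search right half
lo=4, hi=6, mid=5, arr[mid]=25 -> 25 > 24, search left half
lo=4, hi=4, mid=4, arr[mid]=20 -> 20 < 24, search right half
lo=5 > hi=4, target 24 not found

Binary search determines that 24 is not in the array after 3 comparisons. The search space was exhausted without finding the target.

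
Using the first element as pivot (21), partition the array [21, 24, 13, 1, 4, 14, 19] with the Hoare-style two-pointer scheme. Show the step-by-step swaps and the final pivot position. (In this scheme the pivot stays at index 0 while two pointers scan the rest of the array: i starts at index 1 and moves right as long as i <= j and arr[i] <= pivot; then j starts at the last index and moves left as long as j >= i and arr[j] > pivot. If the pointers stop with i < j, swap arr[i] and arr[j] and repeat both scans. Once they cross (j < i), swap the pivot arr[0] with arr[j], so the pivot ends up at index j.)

Hoare-style two-pointer partition with pivot = 21:

Initial array: [21, 24, 13, 1, 4, 14, 19]

Pointers start at i = 1, j = 6.
i stops at index 1 (arr[1]=24 > 21), j stops at index 6 (arr[6]=19 <= 21): swap arr[1] and arr[6], array becomes [21, 19, 13, 1, 4, 14, 24]
i ends at 6, j ends at 5: the pointers have crossed (j < i), so scanning stops.

Swap pivot arr[0] with arr[5] to place pivot at position 5: [14, 19, 13, 1, 4, 21, 24]
Pivot position: 5

After partitioning with pivot 21, the array becomes [14, 19, 13, 1, 4, 21, 24]. The pivot is placed at index 5. All elements to the left of the pivot are <= 21, and all elements to the right are > 21.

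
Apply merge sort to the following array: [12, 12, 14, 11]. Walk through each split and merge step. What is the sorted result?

Merge sort trace:

Split: [12, 12, 14, 11] -> [12, 12] and [14, 11]
  Split: [12, 12] -> [12] and [12]
  Merge: [12] + [12] -> [12, 12]
  Split: [14, 11] -> [14] and [11]
  Merge: [14] + [11] -> [11, 14]
Merge: [12, 12] + [11, 14] -> [11, 12, 12, 14]

Final sorted array: [11, 12, 12, 14]

The merge sort proceeds by recursively splitting the array and merging sorted halves.
After all merges, the sorted array is [11, 12, 12, 14].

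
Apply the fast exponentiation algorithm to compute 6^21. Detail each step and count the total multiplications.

Computing 6^21 by squaring (build up from 6^1; each line after the first costs one multiplication):

6^1 = 6
6^2 = (6^1)^2 = 6^2 = 36
6^4 = (6^2)^2 = 36^2 = 1296
6^5 = 6 * 6^4 = 6 * 1296 = 7776
6^10 = (6^5)^2 = 7776^2 = 60466176
6^20 = (6^10)^2 = 60466176^2 = 3656158440062976
6^21 = 6 * 6^20 = 6 * 3656158440062976 = 21936950640377856

Result: 21936950640377856
Multiplications needed: 6 (6 lines after 6^1)

6^21 = 21936950640377856. Using exponentiation by squaring, this requires 6 multiplications. The key idea: if the exponent is even, square the half-power; if odd, multiply by the base once.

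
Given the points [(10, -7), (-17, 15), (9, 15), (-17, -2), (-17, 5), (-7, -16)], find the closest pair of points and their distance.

Computing all pairwise distances among 6 points:

d((10, -7), (-17, 15)) = 34.8281
d((10, -7), (9, 15)) = 22.0227
d((10, -7), (-17, -2)) = 27.4591
d((10, -7), (-17, 5)) = 29.5466
d((10, -7), (-7, -16)) = 19.2354
d((-17, 15), (9, 15)) = 26.0
d((-17, 15), (-17, -2)) = 17.0
d((-17, 15), (-17, 5)) = 10.0
d((-17, 15), (-7, -16)) = 32.573
d((9, 15), (-17, -2)) = 31.0644
d((9, 15), (-17, 5)) = 27.8568
d((9, 15), (-7, -16)) = 34.8855
d((-17, -2), (-17, 5)) = 7.0 <-- minimum
d((-17, -2), (-7, -16)) = 17.2047
d((-17, 5), (-7, -16)) = 23.2594

Closest pair: (-17, -2) and (-17, 5) with distance 7.0

The closest pair is (-17, -2) and (-17, 5) with Euclidean distance 7.0. For 6 points, brute-force pairwise comparison is shown above. For large n, the divide-and-conquer algorithm (sort by x, recurse on halves, check the dividing strip) achieves O(n log n).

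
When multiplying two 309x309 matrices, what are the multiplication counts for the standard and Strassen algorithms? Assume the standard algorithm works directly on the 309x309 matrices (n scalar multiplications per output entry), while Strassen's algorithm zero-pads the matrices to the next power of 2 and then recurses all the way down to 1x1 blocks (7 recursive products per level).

Matrix multiplication for 309x309 matrices:

Strassen's algorithm requires power-of-2 dimensions. Pad 309x309 to 512x512 (next power of 2).

Standard algorithm: 309^3 = 29503629 multiplications
Strassen's algorithm: 7^(log2(512)) = 7^9 = 40353607 multiplications
Difference: 29503629 - 40353607 = -10849978 (Strassen uses MORE here due to padding overhead — for small or just-over-power-of-2 n, padding can outweigh the per-level savings)

Standard: 29503629 multiplications (309^3). Strassen: 40353607 multiplications (7^9, after padding to 512x512). Strassen reduces 8 recursive multiplications to 7 at each level.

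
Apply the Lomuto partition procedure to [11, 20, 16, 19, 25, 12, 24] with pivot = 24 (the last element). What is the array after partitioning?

Lomuto partition with pivot = 24:

Initial array: [11, 20, 16, 19, 25, 12, 24]

arr[0]=11 <= 24: swap with position 0, array becomes [11, 20, 16, 19, 25, 12, 24]
arr[1]=20 <= 24: swap with position 1, array becomes [11, 20, 16, 19, 25, 12, 24]
arr[2]=16 <= 24: swap with position 2, array becomes [11, 20, 16, 19, 25, 12, 24]
arr[3]=19 <= 24: swap with position 3, array becomes [11, 20, 16, 19, 25, 12, 24]
arr[4]=25 > 24: no swap
arr[5]=12 <= 24: swap with position 4, array becomes [11, 20, 16, 19, 12, 25, 24]

Place pivot at position 5: [11, 20, 16, 19, 12, 24, 25]
Pivot position: 5

After partitioning with pivot 24, the array becomes [11, 20, 16, 19, 12, 24, 25]. The pivot is placed at index 5. All elements to the left of the pivot are <= 24, and all elements to the right are > 24.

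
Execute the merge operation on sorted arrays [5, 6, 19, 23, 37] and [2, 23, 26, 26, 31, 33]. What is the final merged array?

Merging process:

Compare 5 vs 2: take 2 from right. Merged: [2]
Compare 5 vs 23: take 5 from left. Merged: [2, 5]
Compare 6 vs 23: take 6 from left. Merged: [2, 5, 6]
Compare 19 vs 23: take 19 from left. Merged: [2, 5, 6, 19]
Compare 23 vs 23: take 23 from left. Merged: [2, 5, 6, 19, 23]
Compare 37 vs 23: take 23 from right. Merged: [2, 5, 6, 19, 23, 23]
Compare 37 vs 26: take 26 from right. Merged: [2, 5, 6, 19, 23, 23, 26]
Compare 37 vs 26: take 26 from right. Merged: [2, 5, 6, 19, 23, 23, 26, 26]
Compare 37 vs 31: take 31 from right. Merged: [2, 5, 6, 19, 23, 23, 26, 26, 31]
Compare 37 vs 33: take 33 from right. Merged: [2, 5, 6, 19, 23, 23, 26, 26, 31, 33]
Append remaining from left: [37]. Merged: [2, 5, 6, 19, 23, 23, 26, 26, 31, 33, 37]

Final merged array: [2, 5, 6, 19, 23, 23, 26, 26, 31, 33, 37]
Total comparisons: 10

The merged array is [2, 5, 6, 19, 23, 23, 26, 26, 31, 33, 37], requiring 10 comparisons. The merge step runs in O(n) time where n is the total number of elements.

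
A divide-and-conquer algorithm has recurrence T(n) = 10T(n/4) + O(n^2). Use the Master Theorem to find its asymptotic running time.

Master Theorem for T(n) = 10T(n/4) + O(n^2):

a = 10, b = 4, c = 2
log_b(a) = log_4(10) = 1.6610

Case 3: c = 2 > log_4(10) = 1.6610
T(n) = O(n^2) = O(n^2)

For T(n) = 10T(n/4) + O(n^2): log_4(10) = 1.6610. This is Case 3 of the Master Theorem (c > log_b(a), work dominated by root), giving O(n^2).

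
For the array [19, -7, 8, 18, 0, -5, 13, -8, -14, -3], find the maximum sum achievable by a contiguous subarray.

Using Kadane's algorithm on [19, -7, 8, 18, 0, -5, 13, -8, -14, -3]:

Scanning through the array:
Position 1 (value -7): max_ending_here = 12, max_so_far = 19
Position 2 (value 8): max_ending_here = 20, max_so_far = 20
Position 3 (value 18): max_ending_here = 38, max_so_far = 38
Position 4 (value 0): max_ending_here = 38, max_so_far = 38
Position 5 (value -5): max_ending_here = 33, max_so_far = 38
Position 6 (value 13): max_ending_here = 46, max_so_far = 46
Position 7 (value -8): max_ending_here = 38, max_so_far = 46
Position 8 (value -14): max_ending_here = 24, max_so_far = 46
Position 9 (value -3): max_ending_here = 21, max_so_far = 46

Maximum subarray: [19, -7, 8, 18, 0, -5, 13]
Maximum sum: 46

The maximum subarray is [19, -7, 8, 18, 0, -5, 13] with sum 46. This subarray runs from index 0 to index 6.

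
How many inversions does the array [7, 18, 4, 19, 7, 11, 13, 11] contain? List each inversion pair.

Finding inversions in [7, 18, 4, 19, 7, 11, 13, 11]:

(0, 2): arr[0]=7 > arr[2]=4
(1, 2): arr[1]=18 > arr[2]=4
(1, 4): arr[1]=18 > arr[4]=7
(1, 5): arr[1]=18 > arr[5]=11
(1, 6): arr[1]=18 > arr[6]=13
(1, 7): arr[1]=18 > arr[7]=11
(3, 4): arr[3]=19 > arr[4]=7
(3, 5): arr[3]=19 > arr[5]=11
(3, 6): arr[3]=19 > arr[6]=13
(3, 7): arr[3]=19 > arr[7]=11
(6, 7): arr[6]=13 > arr[7]=11

Total inversions: 11

The array has 11 inversion(s): (0,2), (1,2), (1,4), (1,5), (1,6), (1,7), (3,4), (3,5), (3,6), (3,7), (6,7). Each pair (i,j) satisfies i < j and arr[i] > arr[j].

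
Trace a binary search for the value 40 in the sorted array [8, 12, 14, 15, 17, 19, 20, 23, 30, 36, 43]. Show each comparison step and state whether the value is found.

Binary search for 40 in [8, 12, 14, 15, 17, 19, 20, 23, 30, 36, 43]:

lo=0, hi=10, mid=5, arr[mid]=19 -> 19 < 40, search right half
lo=6, hi=10, mid=8, arr[mid]=30 -> 30 < 40, search right half
lo=9, hi=10, mid=9, arr[mid]=36 -> 36 < 40, search right half
lo=10, hi=10, mid=10, arr[mid]=43 -> 43 > 40, search left half
lo=10 > hi=9, target 40 not found

Binary search determines that 40 is not in the array after 4 comparisons. The search space was exhausted without finding the target.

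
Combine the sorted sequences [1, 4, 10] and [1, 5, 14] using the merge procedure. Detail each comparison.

Merging process:

Compare 1 vs 1: take 1 from left. Merged: [1]
Compare 4 vs 1: take 1 from right. Merged: [1, 1]
Compare 4 vs 5: take 4 from left. Merged: [1, 1, 4]
Compare 10 vs 5: take 5 from right. Merged: [1, 1, 4, 5]
Compare 10 vs 14: take 10 from left. Merged: [1, 1, 4, 5, 10]
Append remaining from right: [14]. Merged: [1, 1, 4, 5, 10, 14]

Final merged array: [1, 1, 4, 5, 10, 14]
Total comparisons: 5

The merged array is [1, 1, 4, 5, 10, 14], requiring 5 comparisons. The merge step runs in O(n) time where n is the total number of elements.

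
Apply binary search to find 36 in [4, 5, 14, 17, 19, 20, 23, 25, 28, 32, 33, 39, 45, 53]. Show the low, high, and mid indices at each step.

Binary search for 36 in [4, 5, 14, 17, 19, 20, 23, 25, 28, 32, 33, 39, 45, 53]:

lo=0, hi=13, mid=6, arr[mid]=23 -> 23 < 36, search right half
lo=7, hi=13, mid=10, arr[mid]=33 -> 33 < 36, search right half
lo=11, hi=13, mid=12, arr[mid]=45 -> 45 > 36, search left half
lo=11, hi=11, mid=11, arr[mid]=39 -> 39 > 36, search left half
lo=11 > hi=10, target 36 not found

Binary search determines that 36 is not in the array after 4 comparisons. The search space was exhausted without finding the target.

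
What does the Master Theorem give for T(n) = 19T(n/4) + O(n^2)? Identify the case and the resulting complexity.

Master Theorem for T(n) = 19T(n/4) + O(n^2):

a = 19, b = 4, c = 2
log_b(a) = log_4(19) = 2.1240

Case 1: c = 2 < log_4(19) = 2.1240
T(n) = O(n^(log_4 19))

For T(n) = 19T(n/4) + O(n^2): log_4(19) = 2.1240. This is Case 1 of the Master Theorem (c < log_b(a), work dominated by leaves), giving O(n^(log_4 19)).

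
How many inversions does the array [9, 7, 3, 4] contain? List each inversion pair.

Finding inversions in [9, 7, 3, 4]:

(0, 1): arr[0]=9 > arr[1]=7
(0, 2): arr[0]=9 > arr[2]=3
(0, 3): arr[0]=9 > arr[3]=4
(1, 2): arr[1]=7 > arr[2]=3
(1, 3): arr[1]=7 > arr[3]=4

Total inversions: 5

The array has 5 inversion(s): (0,1), (0,2), (0,3), (1,2), (1,3). Each pair (i,j) satisfies i < j and arr[i] > arr[j].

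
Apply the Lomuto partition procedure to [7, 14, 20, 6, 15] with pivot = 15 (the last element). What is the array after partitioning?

Lomuto partition with pivot = 15:

Initial array: [7, 14, 20, 6, 15]

arr[0]=7 <= 15: swap with position 0, array becomes [7, 14, 20, 6, 15]
arr[1]=14 <= 15: swap with position 1, array becomes [7, 14, 20, 6, 15]
arr[2]=20 > 15: no swap
arr[3]=6 <= 15: swap with position 2, array becomes [7, 14, 6, 20, 15]

Place pivot at position 3: [7, 14, 6, 15, 20]
Pivot position: 3

After partitioning with pivot 15, the array becomes [7, 14, 6, 15, 20]. The pivot is placed at index 3. All elements to the left of the pivot are <= 15, and all elements to the right are > 15.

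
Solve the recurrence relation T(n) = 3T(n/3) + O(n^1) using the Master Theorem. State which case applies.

Master Theorem for T(n) = 3T(n/3) + O(n^1):

a = 3, b = 3, c = 1
log_b(a) = log_3(3) = 1.0000

Case 2: c = 1 = log_3(3) = 1.0000
T(n) = O(n^1 log n) = O(n log n)

For T(n) = 3T(n/3) + O(n^1): log_3(3) = 1.0000. This is Case 2 of the Master Theorem (c = log_b(a), equal work at all levels), giving O(n log n).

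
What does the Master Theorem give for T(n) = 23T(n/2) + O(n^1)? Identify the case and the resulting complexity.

Master Theorem for T(n) = 23T(n/2) + O(n^1):

a = 23, b = 2, c = 1
log_b(a) = log_2(23) = 4.5236

Case 1: c = 1 < log_2(23) = 4.5236
T(n) = O(n^(log_2 23))

For T(n) = 23T(n/2) + O(n^1): log_2(23) = 4.5236. This is Case 1 of the Master Theorem (c < log_b(a), work dominated by leaves), giving O(n^(log_2 23)).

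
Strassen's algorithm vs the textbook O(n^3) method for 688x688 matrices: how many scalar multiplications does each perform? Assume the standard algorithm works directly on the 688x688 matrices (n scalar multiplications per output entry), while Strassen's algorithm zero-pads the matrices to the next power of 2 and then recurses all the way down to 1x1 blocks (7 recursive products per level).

Matrix multiplication for 688x688 matrices:

Strassen's algorithm requires power-of-2 dimensions. Pad 688x688 to 1024x1024 (next power of 2).

Standard algorithm: 688^3 = 325660672 multiplications
Strassen's algorithm: 7^(log2(1024)) = 7^10 = 282475249 multiplications
Savings: 325660672 - 282475249 = 43185423 multiplications

Standard: 325660672 multiplications (688^3). Strassen: 282475249 multiplications (7^10, after padding to 1024x1024). Strassen reduces 8 recursive multiplications to 7 at each level.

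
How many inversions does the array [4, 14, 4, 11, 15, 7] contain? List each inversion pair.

Finding inversions in [4, 14, 4, 11, 15, 7]:

(1, 2): arr[1]=14 > arr[2]=4
(1, 3): arr[1]=14 > arr[3]=11
(1, 5): arr[1]=14 > arr[5]=7
(3, 5): arr[3]=11 > arr[5]=7
(4, 5): arr[4]=15 > arr[5]=7

Total inversions: 5

The array has 5 inversion(s): (1,2), (1,3), (1,5), (3,5), (4,5). Each pair (i,j) satisfies i < j and arr[i] > arr[j].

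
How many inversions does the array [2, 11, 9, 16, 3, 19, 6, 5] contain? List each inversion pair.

Finding inversions in [2, 11, 9, 16, 3, 19, 6, 5]:

(1, 2): arr[1]=11 > arr[2]=9
(1, 4): arr[1]=11 > arr[4]=3
(1, 6): arr[1]=11 > arr[6]=6
(1, 7): arr[1]=11 > arr[7]=5
(2, 4): arr[2]=9 > arr[4]=3
(2, 6): arr[2]=9 > arr[6]=6
(2, 7): arr[2]=9 > arr[7]=5
(3, 4): arr[3]=16 > arr[4]=3
(3, 6): arr[3]=16 > arr[6]=6
(3, 7): arr[3]=16 > arr[7]=5
(5, 6): arr[5]=19 > arr[6]=6
(5, 7): arr[5]=19 > arr[7]=5
(6, 7): arr[6]=6 > arr[7]=5

Total inversions: 13

The array has 13 inversion(s): (1,2), (1,4), (1,6), (1,7), (2,4), (2,6), (2,7), (3,4), (3,6), (3,7), (5,6), (5,7), (6,7). Each pair (i,j) satisfies i < j and arr[i] > arr[j].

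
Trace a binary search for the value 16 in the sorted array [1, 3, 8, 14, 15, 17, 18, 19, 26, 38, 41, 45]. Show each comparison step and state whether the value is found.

Binary search for 16 in [1, 3, 8, 14, 15, 17, 18, 19, 26, 38, 41, 45]:

lo=0, hi=11, mid=5, arr[mid]=17 -> 17 > 16, search left half
lo=0, hi=4, mid=2, arr[mid]=8 -> 8 < 16, search right half
lo=3, hi=4, mid=3, arr[mid]=14 -> 14 < 16, search right half
lo=4, hi=4, mid=4, arr[mid]=15 -> 15 < 16, search right half
lo=5 > hi=4, target 16 not found

Binary search determines that 16 is not in the array after 4 comparisons. The search space was exhausted without finding the target.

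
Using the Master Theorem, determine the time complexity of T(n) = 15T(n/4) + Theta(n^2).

Master Theorem for T(n) = 15T(n/4) + O(n^2):

a = 15, b = 4, c = 2
log_b(a) = log_4(15) = 1.9534

Case 3: c = 2 > log_4(15) = 1.9534
T(n) = O(n^2) = O(n^2)

For T(n) = 15T(n/4) + O(n^2): log_4(15) = 1.9534. This is Case 3 of the Master Theorem (c > log_b(a), work dominated by root), giving O(n^2).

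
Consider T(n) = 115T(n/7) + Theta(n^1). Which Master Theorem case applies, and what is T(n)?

Master Theorem for T(n) = 115T(n/7) + O(n^1):

a = 115, b = 7, c = 1
log_b(a) = log_7(115) = 2.4384

Case 1: c = 1 < log_7(115) = 2.4384
T(n) = O(n^(log_7 115))

For T(n) = 115T(n/7) + O(n^1): log_7(115) = 2.4384. This is Case 1 of the Master Theorem (c < log_b(a), work dominated by leaves), giving O(n^(log_7 115)).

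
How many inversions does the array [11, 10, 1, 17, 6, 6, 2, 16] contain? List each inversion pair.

Finding inversions in [11, 10, 1, 17, 6, 6, 2, 16]:

(0, 1): arr[0]=11 > arr[1]=10
(0, 2): arr[0]=11 > arr[2]=1
(0, 4): arr[0]=11 > arr[4]=6
(0, 5): arr[0]=11 > arr[5]=6
(0, 6): arr[0]=11 > arr[6]=2
(1, 2): arr[1]=10 > arr[2]=1
(1, 4): arr[1]=10 > arr[4]=6
(1, 5): arr[1]=10 > arr[5]=6
(1, 6): arr[1]=10 > arr[6]=2
(3, 4): arr[3]=17 > arr[4]=6
(3, 5): arr[3]=17 > arr[5]=6
(3, 6): arr[3]=17 > arr[6]=2
(3, 7): arr[3]=17 > arr[7]=16
(4, 6): arr[4]=6 > arr[6]=2
(5, 6): arr[5]=6 > arr[6]=2

Total inversions: 15

The array has 15 inversion(s): (0,1), (0,2), (0,4), (0,5), (0,6), (1,2), (1,4), (1,5), (1,6), (3,4), (3,5), (3,6), (3,7), (4,6), (5,6). Each pair (i,j) satisfies i < j and arr[i] > arr[j].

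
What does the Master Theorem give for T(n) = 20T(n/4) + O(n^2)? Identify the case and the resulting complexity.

Master Theorem for T(n) = 20T(n/4) + O(n^2):

a = 20, b = 4, c = 2
log_b(a) = log_4(20) = 2.1610

Case 1: c = 2 < log_4(20) = 2.1610
T(n) = O(n^(log_4 20))

For T(n) = 20T(n/4) + O(n^2): log_4(20) = 2.1610. This is Case 1 of the Master Theorem (c < log_b(a), work dominated by leaves), giving O(n^(log_4 20)).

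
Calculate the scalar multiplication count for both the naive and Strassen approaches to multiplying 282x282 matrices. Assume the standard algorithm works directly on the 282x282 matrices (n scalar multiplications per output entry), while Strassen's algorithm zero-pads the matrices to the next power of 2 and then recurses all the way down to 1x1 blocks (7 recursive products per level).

Matrix multiplication for 282x282 matrices:

Strassen's algorithm requires power-of-2 dimensions. Pad 282x282 to 512x512 (next power of 2).

Standard algorithm: 282^3 = 22425768 multiplications
Strassen's algorithm: 7^(log2(512)) = 7^9 = 40353607 multiplications
Difference: 22425768 - 40353607 = -17927839 (Strassen uses MORE here due to padding overhead — for small or just-over-power-of-2 n, padding can outweigh the per-level savings)

Standard: 22425768 multiplications (282^3). Strassen: 40353607 multiplications (7^9, after padding to 512x512). Strassen reduces 8 recursive multiplications to 7 at each level.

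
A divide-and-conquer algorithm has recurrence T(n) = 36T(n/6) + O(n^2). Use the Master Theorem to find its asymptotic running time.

Master Theorem for T(n) = 36T(n/6) + O(n^2):

a = 36, b = 6, c = 2
log_b(a) = log_6(36) = 2.0000

Case 2: c = 2 = log_6(36) = 2.0000
T(n) = O(n^2 log n) = O(n^2 log n)

For T(n) = 36T(n/6) + O(n^2): log_6(36) = 2.0000. This is Case 2 of the Master Theorem (c = log_b(a), equal work at all levels), giving O(n^2 log n).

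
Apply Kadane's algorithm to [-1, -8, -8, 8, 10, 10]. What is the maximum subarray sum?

Using Kadane's algorithm on [-1, -8, -8, 8, 10, 10]:

Scanning through the array:
Position 1 (value -8): max_ending_here = -8, max_so_far = -1
Position 2 (value -8): max_ending_here = -8, max_so_far = -1
Position 3 (value 8): max_ending_here = 8, max_so_far = 8
Position 4 (value 10): max_ending_here = 18, max_so_far = 18
Position 5 (value 10): max_ending_here = 28, max_so_far = 28

Maximum subarray: [8, 10, 10]
Maximum sum: 28

The maximum subarray is [8, 10, 10] with sum 28. This subarray runs from index 3 to index 5.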